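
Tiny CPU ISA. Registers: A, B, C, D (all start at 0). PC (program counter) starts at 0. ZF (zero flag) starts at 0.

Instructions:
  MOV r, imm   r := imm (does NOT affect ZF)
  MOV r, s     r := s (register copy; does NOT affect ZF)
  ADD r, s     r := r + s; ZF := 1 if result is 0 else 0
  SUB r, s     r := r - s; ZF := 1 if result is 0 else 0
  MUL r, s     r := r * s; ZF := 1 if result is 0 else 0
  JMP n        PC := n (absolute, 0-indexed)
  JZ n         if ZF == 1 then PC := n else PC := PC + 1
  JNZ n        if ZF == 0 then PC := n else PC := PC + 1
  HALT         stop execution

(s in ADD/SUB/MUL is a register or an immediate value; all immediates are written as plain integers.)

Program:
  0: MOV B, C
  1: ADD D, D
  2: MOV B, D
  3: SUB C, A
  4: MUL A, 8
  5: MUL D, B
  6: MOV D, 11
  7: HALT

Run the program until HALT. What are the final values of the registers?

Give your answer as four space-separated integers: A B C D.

Step 1: PC=0 exec 'MOV B, C'. After: A=0 B=0 C=0 D=0 ZF=0 PC=1
Step 2: PC=1 exec 'ADD D, D'. After: A=0 B=0 C=0 D=0 ZF=1 PC=2
Step 3: PC=2 exec 'MOV B, D'. After: A=0 B=0 C=0 D=0 ZF=1 PC=3
Step 4: PC=3 exec 'SUB C, A'. After: A=0 B=0 C=0 D=0 ZF=1 PC=4
Step 5: PC=4 exec 'MUL A, 8'. After: A=0 B=0 C=0 D=0 ZF=1 PC=5
Step 6: PC=5 exec 'MUL D, B'. After: A=0 B=0 C=0 D=0 ZF=1 PC=6
Step 7: PC=6 exec 'MOV D, 11'. After: A=0 B=0 C=0 D=11 ZF=1 PC=7
Step 8: PC=7 exec 'HALT'. After: A=0 B=0 C=0 D=11 ZF=1 PC=7 HALTED

Answer: 0 0 0 11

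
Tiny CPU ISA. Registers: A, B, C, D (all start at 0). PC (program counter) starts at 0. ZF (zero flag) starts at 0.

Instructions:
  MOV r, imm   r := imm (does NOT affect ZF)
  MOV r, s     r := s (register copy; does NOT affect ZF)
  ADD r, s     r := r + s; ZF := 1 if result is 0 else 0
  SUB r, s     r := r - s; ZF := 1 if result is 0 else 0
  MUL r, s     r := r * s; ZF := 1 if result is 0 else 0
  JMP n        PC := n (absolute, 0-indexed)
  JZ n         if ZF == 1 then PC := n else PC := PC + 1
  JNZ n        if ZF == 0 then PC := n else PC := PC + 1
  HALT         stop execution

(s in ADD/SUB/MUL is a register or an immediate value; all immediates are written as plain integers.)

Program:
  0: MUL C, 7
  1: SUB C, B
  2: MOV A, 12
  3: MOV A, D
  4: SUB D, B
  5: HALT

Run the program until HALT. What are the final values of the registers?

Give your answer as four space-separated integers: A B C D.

Answer: 0 0 0 0

Derivation:
Step 1: PC=0 exec 'MUL C, 7'. After: A=0 B=0 C=0 D=0 ZF=1 PC=1
Step 2: PC=1 exec 'SUB C, B'. After: A=0 B=0 C=0 D=0 ZF=1 PC=2
Step 3: PC=2 exec 'MOV A, 12'. After: A=12 B=0 C=0 D=0 ZF=1 PC=3
Step 4: PC=3 exec 'MOV A, D'. After: A=0 B=0 C=0 D=0 ZF=1 PC=4
Step 5: PC=4 exec 'SUB D, B'. After: A=0 B=0 C=0 D=0 ZF=1 PC=5
Step 6: PC=5 exec 'HALT'. After: A=0 B=0 C=0 D=0 ZF=1 PC=5 HALTED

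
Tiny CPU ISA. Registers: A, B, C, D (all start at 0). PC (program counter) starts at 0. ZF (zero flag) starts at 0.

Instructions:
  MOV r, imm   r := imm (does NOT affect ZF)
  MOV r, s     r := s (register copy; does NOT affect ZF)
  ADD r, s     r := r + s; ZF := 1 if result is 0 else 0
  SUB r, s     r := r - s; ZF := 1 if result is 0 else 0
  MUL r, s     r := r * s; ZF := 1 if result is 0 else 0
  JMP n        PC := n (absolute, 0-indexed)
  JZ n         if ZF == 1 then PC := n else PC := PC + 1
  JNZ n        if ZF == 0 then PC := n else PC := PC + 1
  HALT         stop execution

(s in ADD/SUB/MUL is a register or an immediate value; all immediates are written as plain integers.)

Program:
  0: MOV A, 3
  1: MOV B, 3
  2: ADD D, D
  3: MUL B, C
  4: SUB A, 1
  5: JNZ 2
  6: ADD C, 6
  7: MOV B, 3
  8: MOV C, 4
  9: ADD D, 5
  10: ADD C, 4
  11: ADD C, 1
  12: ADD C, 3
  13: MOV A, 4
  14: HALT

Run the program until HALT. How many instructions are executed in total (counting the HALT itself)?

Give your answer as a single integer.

Step 1: PC=0 exec 'MOV A, 3'. After: A=3 B=0 C=0 D=0 ZF=0 PC=1
Step 2: PC=1 exec 'MOV B, 3'. After: A=3 B=3 C=0 D=0 ZF=0 PC=2
Step 3: PC=2 exec 'ADD D, D'. After: A=3 B=3 C=0 D=0 ZF=1 PC=3
Step 4: PC=3 exec 'MUL B, C'. After: A=3 B=0 C=0 D=0 ZF=1 PC=4
Step 5: PC=4 exec 'SUB A, 1'. After: A=2 B=0 C=0 D=0 ZF=0 PC=5
Step 6: PC=5 exec 'JNZ 2'. After: A=2 B=0 C=0 D=0 ZF=0 PC=2
Step 7: PC=2 exec 'ADD D, D'. After: A=2 B=0 C=0 D=0 ZF=1 PC=3
Step 8: PC=3 exec 'MUL B, C'. After: A=2 B=0 C=0 D=0 ZF=1 PC=4
Step 9: PC=4 exec 'SUB A, 1'. After: A=1 B=0 C=0 D=0 ZF=0 PC=5
Step 10: PC=5 exec 'JNZ 2'. After: A=1 B=0 C=0 D=0 ZF=0 PC=2
Step 11: PC=2 exec 'ADD D, D'. After: A=1 B=0 C=0 D=0 ZF=1 PC=3
Step 12: PC=3 exec 'MUL B, C'. After: A=1 B=0 C=0 D=0 ZF=1 PC=4
Step 13: PC=4 exec 'SUB A, 1'. After: A=0 B=0 C=0 D=0 ZF=1 PC=5
Step 14: PC=5 exec 'JNZ 2'. After: A=0 B=0 C=0 D=0 ZF=1 PC=6
Step 15: PC=6 exec 'ADD C, 6'. After: A=0 B=0 C=6 D=0 ZF=0 PC=7
Step 16: PC=7 exec 'MOV B, 3'. After: A=0 B=3 C=6 D=0 ZF=0 PC=8
Step 17: PC=8 exec 'MOV C, 4'. After: A=0 B=3 C=4 D=0 ZF=0 PC=9
Step 18: PC=9 exec 'ADD D, 5'. After: A=0 B=3 C=4 D=5 ZF=0 PC=10
Step 19: PC=10 exec 'ADD C, 4'. After: A=0 B=3 C=8 D=5 ZF=0 PC=11
Step 20: PC=11 exec 'ADD C, 1'. After: A=0 B=3 C=9 D=5 ZF=0 PC=12
Step 21: PC=12 exec 'ADD C, 3'. After: A=0 B=3 C=12 D=5 ZF=0 PC=13
Step 22: PC=13 exec 'MOV A, 4'. After: A=4 B=3 C=12 D=5 ZF=0 PC=14
Step 23: PC=14 exec 'HALT'. After: A=4 B=3 C=12 D=5 ZF=0 PC=14 HALTED
Total instructions executed: 23

Answer: 23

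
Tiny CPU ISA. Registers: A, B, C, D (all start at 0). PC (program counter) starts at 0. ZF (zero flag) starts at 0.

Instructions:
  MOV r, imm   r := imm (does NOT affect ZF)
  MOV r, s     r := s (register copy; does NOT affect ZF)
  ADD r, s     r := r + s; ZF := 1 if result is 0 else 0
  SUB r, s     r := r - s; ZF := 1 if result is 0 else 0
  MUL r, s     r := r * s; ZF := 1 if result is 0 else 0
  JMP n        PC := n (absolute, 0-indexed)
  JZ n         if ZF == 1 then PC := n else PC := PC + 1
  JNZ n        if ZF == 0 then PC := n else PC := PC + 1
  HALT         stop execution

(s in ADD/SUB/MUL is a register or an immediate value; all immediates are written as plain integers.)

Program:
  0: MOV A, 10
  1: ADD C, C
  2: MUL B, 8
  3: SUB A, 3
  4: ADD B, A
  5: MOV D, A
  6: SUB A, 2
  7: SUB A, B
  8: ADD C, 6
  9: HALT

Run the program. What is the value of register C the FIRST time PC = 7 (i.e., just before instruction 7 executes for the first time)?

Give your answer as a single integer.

Step 1: PC=0 exec 'MOV A, 10'. After: A=10 B=0 C=0 D=0 ZF=0 PC=1
Step 2: PC=1 exec 'ADD C, C'. After: A=10 B=0 C=0 D=0 ZF=1 PC=2
Step 3: PC=2 exec 'MUL B, 8'. After: A=10 B=0 C=0 D=0 ZF=1 PC=3
Step 4: PC=3 exec 'SUB A, 3'. After: A=7 B=0 C=0 D=0 ZF=0 PC=4
Step 5: PC=4 exec 'ADD B, A'. After: A=7 B=7 C=0 D=0 ZF=0 PC=5
Step 6: PC=5 exec 'MOV D, A'. After: A=7 B=7 C=0 D=7 ZF=0 PC=6
Step 7: PC=6 exec 'SUB A, 2'. After: A=5 B=7 C=0 D=7 ZF=0 PC=7
First time PC=7: C=0

0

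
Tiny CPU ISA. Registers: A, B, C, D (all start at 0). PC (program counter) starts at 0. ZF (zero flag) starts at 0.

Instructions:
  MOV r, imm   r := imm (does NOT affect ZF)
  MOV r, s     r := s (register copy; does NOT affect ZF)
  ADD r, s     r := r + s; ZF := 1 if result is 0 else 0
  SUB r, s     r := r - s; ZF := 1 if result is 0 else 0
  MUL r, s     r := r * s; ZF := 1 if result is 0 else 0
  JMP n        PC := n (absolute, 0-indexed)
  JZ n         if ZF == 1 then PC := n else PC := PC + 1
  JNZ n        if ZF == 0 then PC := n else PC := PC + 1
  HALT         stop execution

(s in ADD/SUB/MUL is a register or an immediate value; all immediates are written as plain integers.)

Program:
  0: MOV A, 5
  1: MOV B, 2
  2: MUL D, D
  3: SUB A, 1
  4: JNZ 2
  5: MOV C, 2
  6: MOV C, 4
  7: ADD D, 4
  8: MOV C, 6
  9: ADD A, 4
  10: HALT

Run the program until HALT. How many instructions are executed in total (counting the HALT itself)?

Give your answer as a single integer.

Step 1: PC=0 exec 'MOV A, 5'. After: A=5 B=0 C=0 D=0 ZF=0 PC=1
Step 2: PC=1 exec 'MOV B, 2'. After: A=5 B=2 C=0 D=0 ZF=0 PC=2
Step 3: PC=2 exec 'MUL D, D'. After: A=5 B=2 C=0 D=0 ZF=1 PC=3
Step 4: PC=3 exec 'SUB A, 1'. After: A=4 B=2 C=0 D=0 ZF=0 PC=4
Step 5: PC=4 exec 'JNZ 2'. After: A=4 B=2 C=0 D=0 ZF=0 PC=2
Step 6: PC=2 exec 'MUL D, D'. After: A=4 B=2 C=0 D=0 ZF=1 PC=3
Step 7: PC=3 exec 'SUB A, 1'. After: A=3 B=2 C=0 D=0 ZF=0 PC=4
Step 8: PC=4 exec 'JNZ 2'. After: A=3 B=2 C=0 D=0 ZF=0 PC=2
Step 9: PC=2 exec 'MUL D, D'. After: A=3 B=2 C=0 D=0 ZF=1 PC=3
Step 10: PC=3 exec 'SUB A, 1'. After: A=2 B=2 C=0 D=0 ZF=0 PC=4
Step 11: PC=4 exec 'JNZ 2'. After: A=2 B=2 C=0 D=0 ZF=0 PC=2
Step 12: PC=2 exec 'MUL D, D'. After: A=2 B=2 C=0 D=0 ZF=1 PC=3
Step 13: PC=3 exec 'SUB A, 1'. After: A=1 B=2 C=0 D=0 ZF=0 PC=4
Step 14: PC=4 exec 'JNZ 2'. After: A=1 B=2 C=0 D=0 ZF=0 PC=2
Step 15: PC=2 exec 'MUL D, D'. After: A=1 B=2 C=0 D=0 ZF=1 PC=3
Step 16: PC=3 exec 'SUB A, 1'. After: A=0 B=2 C=0 D=0 ZF=1 PC=4
Step 17: PC=4 exec 'JNZ 2'. After: A=0 B=2 C=0 D=0 ZF=1 PC=5
Step 18: PC=5 exec 'MOV C, 2'. After: A=0 B=2 C=2 D=0 ZF=1 PC=6
Step 19: PC=6 exec 'MOV C, 4'. After: A=0 B=2 C=4 D=0 ZF=1 PC=7
Step 20: PC=7 exec 'ADD D, 4'. After: A=0 B=2 C=4 D=4 ZF=0 PC=8
Step 21: PC=8 exec 'MOV C, 6'. After: A=0 B=2 C=6 D=4 ZF=0 PC=9
Step 22: PC=9 exec 'ADD A, 4'. After: A=4 B=2 C=6 D=4 ZF=0 PC=10
Step 23: PC=10 exec 'HALT'. After: A=4 B=2 C=6 D=4 ZF=0 PC=10 HALTED
Total instructions executed: 23

Answer: 23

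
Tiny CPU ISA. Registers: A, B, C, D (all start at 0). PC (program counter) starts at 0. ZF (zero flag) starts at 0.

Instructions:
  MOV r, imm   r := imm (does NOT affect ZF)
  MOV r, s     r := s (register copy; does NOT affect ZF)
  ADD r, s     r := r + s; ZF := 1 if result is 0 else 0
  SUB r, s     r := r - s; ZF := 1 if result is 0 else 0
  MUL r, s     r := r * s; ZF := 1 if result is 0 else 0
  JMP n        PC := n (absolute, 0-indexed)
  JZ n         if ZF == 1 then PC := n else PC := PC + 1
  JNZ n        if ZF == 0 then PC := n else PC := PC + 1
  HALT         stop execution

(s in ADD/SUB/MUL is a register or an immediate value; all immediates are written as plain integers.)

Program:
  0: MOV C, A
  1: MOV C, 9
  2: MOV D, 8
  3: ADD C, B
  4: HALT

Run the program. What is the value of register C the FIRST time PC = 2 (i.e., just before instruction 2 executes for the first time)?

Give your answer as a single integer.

Step 1: PC=0 exec 'MOV C, A'. After: A=0 B=0 C=0 D=0 ZF=0 PC=1
Step 2: PC=1 exec 'MOV C, 9'. After: A=0 B=0 C=9 D=0 ZF=0 PC=2
First time PC=2: C=9

9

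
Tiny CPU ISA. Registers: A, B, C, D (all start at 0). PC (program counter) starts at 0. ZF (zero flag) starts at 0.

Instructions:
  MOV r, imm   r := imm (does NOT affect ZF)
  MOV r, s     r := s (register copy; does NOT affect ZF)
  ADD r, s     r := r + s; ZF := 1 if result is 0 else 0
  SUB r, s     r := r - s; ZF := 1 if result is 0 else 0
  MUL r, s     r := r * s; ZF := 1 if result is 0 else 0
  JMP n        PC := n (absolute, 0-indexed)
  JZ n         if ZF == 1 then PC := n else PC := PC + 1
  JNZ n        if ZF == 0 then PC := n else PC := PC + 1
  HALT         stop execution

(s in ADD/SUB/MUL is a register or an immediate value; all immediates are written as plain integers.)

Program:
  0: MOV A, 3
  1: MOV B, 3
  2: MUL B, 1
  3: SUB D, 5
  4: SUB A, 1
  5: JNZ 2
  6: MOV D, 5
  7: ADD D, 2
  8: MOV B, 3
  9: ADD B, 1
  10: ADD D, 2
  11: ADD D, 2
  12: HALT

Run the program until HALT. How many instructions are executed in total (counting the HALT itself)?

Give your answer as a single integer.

Answer: 21

Derivation:
Step 1: PC=0 exec 'MOV A, 3'. After: A=3 B=0 C=0 D=0 ZF=0 PC=1
Step 2: PC=1 exec 'MOV B, 3'. After: A=3 B=3 C=0 D=0 ZF=0 PC=2
Step 3: PC=2 exec 'MUL B, 1'. After: A=3 B=3 C=0 D=0 ZF=0 PC=3
Step 4: PC=3 exec 'SUB D, 5'. After: A=3 B=3 C=0 D=-5 ZF=0 PC=4
Step 5: PC=4 exec 'SUB A, 1'. After: A=2 B=3 C=0 D=-5 ZF=0 PC=5
Step 6: PC=5 exec 'JNZ 2'. After: A=2 B=3 C=0 D=-5 ZF=0 PC=2
Step 7: PC=2 exec 'MUL B, 1'. After: A=2 B=3 C=0 D=-5 ZF=0 PC=3
Step 8: PC=3 exec 'SUB D, 5'. After: A=2 B=3 C=0 D=-10 ZF=0 PC=4
Step 9: PC=4 exec 'SUB A, 1'. After: A=1 B=3 C=0 D=-10 ZF=0 PC=5
Step 10: PC=5 exec 'JNZ 2'. After: A=1 B=3 C=0 D=-10 ZF=0 PC=2
Step 11: PC=2 exec 'MUL B, 1'. After: A=1 B=3 C=0 D=-10 ZF=0 PC=3
Step 12: PC=3 exec 'SUB D, 5'. After: A=1 B=3 C=0 D=-15 ZF=0 PC=4
Step 13: PC=4 exec 'SUB A, 1'. After: A=0 B=3 C=0 D=-15 ZF=1 PC=5
Step 14: PC=5 exec 'JNZ 2'. After: A=0 B=3 C=0 D=-15 ZF=1 PC=6
Step 15: PC=6 exec 'MOV D, 5'. After: A=0 B=3 C=0 D=5 ZF=1 PC=7
Step 16: PC=7 exec 'ADD D, 2'. After: A=0 B=3 C=0 D=7 ZF=0 PC=8
Step 17: PC=8 exec 'MOV B, 3'. After: A=0 B=3 C=0 D=7 ZF=0 PC=9
Step 18: PC=9 exec 'ADD B, 1'. After: A=0 B=4 C=0 D=7 ZF=0 PC=10
Step 19: PC=10 exec 'ADD D, 2'. After: A=0 B=4 C=0 D=9 ZF=0 PC=11
Step 20: PC=11 exec 'ADD D, 2'. After: A=0 B=4 C=0 D=11 ZF=0 PC=12
Step 21: PC=12 exec 'HALT'. After: A=0 B=4 C=0 D=11 ZF=0 PC=12 HALTED
Total instructions executed: 21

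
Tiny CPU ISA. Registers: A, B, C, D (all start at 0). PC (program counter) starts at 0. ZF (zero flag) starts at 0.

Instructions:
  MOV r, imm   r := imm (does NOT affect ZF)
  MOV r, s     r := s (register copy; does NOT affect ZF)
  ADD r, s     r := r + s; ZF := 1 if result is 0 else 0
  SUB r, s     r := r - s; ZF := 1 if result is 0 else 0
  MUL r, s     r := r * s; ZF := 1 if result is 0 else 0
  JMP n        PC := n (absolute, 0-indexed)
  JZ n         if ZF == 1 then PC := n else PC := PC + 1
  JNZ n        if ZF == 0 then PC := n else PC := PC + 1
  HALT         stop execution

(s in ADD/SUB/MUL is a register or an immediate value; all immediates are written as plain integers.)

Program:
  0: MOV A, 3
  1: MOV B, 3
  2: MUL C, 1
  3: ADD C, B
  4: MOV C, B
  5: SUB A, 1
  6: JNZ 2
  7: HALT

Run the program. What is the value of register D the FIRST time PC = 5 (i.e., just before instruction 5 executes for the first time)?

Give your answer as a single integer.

Step 1: PC=0 exec 'MOV A, 3'. After: A=3 B=0 C=0 D=0 ZF=0 PC=1
Step 2: PC=1 exec 'MOV B, 3'. After: A=3 B=3 C=0 D=0 ZF=0 PC=2
Step 3: PC=2 exec 'MUL C, 1'. After: A=3 B=3 C=0 D=0 ZF=1 PC=3
Step 4: PC=3 exec 'ADD C, B'. After: A=3 B=3 C=3 D=0 ZF=0 PC=4
Step 5: PC=4 exec 'MOV C, B'. After: A=3 B=3 C=3 D=0 ZF=0 PC=5
First time PC=5: D=0

0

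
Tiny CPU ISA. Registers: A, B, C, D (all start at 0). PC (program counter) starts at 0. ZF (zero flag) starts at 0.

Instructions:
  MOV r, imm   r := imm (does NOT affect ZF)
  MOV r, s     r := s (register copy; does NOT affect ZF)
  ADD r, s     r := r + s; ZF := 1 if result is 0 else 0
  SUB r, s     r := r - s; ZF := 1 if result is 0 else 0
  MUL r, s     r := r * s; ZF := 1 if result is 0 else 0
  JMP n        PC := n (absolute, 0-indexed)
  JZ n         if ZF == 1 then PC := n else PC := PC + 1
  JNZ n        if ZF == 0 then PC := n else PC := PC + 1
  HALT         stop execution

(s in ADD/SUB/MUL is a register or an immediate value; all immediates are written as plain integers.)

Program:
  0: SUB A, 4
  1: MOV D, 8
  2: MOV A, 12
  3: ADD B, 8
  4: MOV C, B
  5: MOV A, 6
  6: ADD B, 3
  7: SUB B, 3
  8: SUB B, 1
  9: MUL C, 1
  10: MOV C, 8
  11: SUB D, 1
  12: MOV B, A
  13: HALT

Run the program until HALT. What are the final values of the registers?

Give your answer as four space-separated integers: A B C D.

Answer: 6 6 8 7

Derivation:
Step 1: PC=0 exec 'SUB A, 4'. After: A=-4 B=0 C=0 D=0 ZF=0 PC=1
Step 2: PC=1 exec 'MOV D, 8'. After: A=-4 B=0 C=0 D=8 ZF=0 PC=2
Step 3: PC=2 exec 'MOV A, 12'. After: A=12 B=0 C=0 D=8 ZF=0 PC=3
Step 4: PC=3 exec 'ADD B, 8'. After: A=12 B=8 C=0 D=8 ZF=0 PC=4
Step 5: PC=4 exec 'MOV C, B'. After: A=12 B=8 C=8 D=8 ZF=0 PC=5
Step 6: PC=5 exec 'MOV A, 6'. After: A=6 B=8 C=8 D=8 ZF=0 PC=6
Step 7: PC=6 exec 'ADD B, 3'. After: A=6 B=11 C=8 D=8 ZF=0 PC=7
Step 8: PC=7 exec 'SUB B, 3'. After: A=6 B=8 C=8 D=8 ZF=0 PC=8
Step 9: PC=8 exec 'SUB B, 1'. After: A=6 B=7 C=8 D=8 ZF=0 PC=9
Step 10: PC=9 exec 'MUL C, 1'. After: A=6 B=7 C=8 D=8 ZF=0 PC=10
Step 11: PC=10 exec 'MOV C, 8'. After: A=6 B=7 C=8 D=8 ZF=0 PC=11
Step 12: PC=11 exec 'SUB D, 1'. After: A=6 B=7 C=8 D=7 ZF=0 PC=12
Step 13: PC=12 exec 'MOV B, A'. After: A=6 B=6 C=8 D=7 ZF=0 PC=13
Step 14: PC=13 exec 'HALT'. After: A=6 B=6 C=8 D=7 ZF=0 PC=13 HALTED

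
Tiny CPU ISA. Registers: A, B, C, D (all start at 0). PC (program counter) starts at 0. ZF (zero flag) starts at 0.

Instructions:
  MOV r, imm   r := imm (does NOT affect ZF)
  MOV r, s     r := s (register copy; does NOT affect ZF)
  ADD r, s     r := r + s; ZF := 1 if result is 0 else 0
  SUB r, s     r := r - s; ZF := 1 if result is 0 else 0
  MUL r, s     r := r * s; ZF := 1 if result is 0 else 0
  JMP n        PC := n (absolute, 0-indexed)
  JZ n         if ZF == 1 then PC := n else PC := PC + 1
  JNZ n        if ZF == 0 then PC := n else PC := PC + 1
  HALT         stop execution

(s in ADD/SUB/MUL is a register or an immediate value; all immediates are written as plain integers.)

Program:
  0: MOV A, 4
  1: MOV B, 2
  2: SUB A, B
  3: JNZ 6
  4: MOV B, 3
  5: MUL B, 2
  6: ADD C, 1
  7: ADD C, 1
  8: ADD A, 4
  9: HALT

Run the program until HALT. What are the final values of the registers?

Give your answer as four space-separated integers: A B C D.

Answer: 6 2 2 0

Derivation:
Step 1: PC=0 exec 'MOV A, 4'. After: A=4 B=0 C=0 D=0 ZF=0 PC=1
Step 2: PC=1 exec 'MOV B, 2'. After: A=4 B=2 C=0 D=0 ZF=0 PC=2
Step 3: PC=2 exec 'SUB A, B'. After: A=2 B=2 C=0 D=0 ZF=0 PC=3
Step 4: PC=3 exec 'JNZ 6'. After: A=2 B=2 C=0 D=0 ZF=0 PC=6
Step 5: PC=6 exec 'ADD C, 1'. After: A=2 B=2 C=1 D=0 ZF=0 PC=7
Step 6: PC=7 exec 'ADD C, 1'. After: A=2 B=2 C=2 D=0 ZF=0 PC=8
Step 7: PC=8 exec 'ADD A, 4'. After: A=6 B=2 C=2 D=0 ZF=0 PC=9
Step 8: PC=9 exec 'HALT'. After: A=6 B=2 C=2 D=0 ZF=0 PC=9 HALTED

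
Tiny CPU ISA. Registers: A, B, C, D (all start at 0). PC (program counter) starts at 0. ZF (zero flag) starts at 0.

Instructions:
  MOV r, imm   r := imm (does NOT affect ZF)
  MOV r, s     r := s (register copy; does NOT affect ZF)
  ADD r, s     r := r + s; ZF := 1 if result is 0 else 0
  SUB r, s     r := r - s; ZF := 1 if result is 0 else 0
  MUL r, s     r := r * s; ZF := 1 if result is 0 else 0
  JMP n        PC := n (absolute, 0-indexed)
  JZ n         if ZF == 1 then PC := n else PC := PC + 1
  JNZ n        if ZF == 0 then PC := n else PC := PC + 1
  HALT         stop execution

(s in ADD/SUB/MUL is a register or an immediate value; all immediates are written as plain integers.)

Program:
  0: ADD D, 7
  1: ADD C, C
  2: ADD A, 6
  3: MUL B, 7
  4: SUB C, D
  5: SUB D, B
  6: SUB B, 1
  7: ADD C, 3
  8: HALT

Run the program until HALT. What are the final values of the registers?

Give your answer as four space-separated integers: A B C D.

Step 1: PC=0 exec 'ADD D, 7'. After: A=0 B=0 C=0 D=7 ZF=0 PC=1
Step 2: PC=1 exec 'ADD C, C'. After: A=0 B=0 C=0 D=7 ZF=1 PC=2
Step 3: PC=2 exec 'ADD A, 6'. After: A=6 B=0 C=0 D=7 ZF=0 PC=3
Step 4: PC=3 exec 'MUL B, 7'. After: A=6 B=0 C=0 D=7 ZF=1 PC=4
Step 5: PC=4 exec 'SUB C, D'. After: A=6 B=0 C=-7 D=7 ZF=0 PC=5
Step 6: PC=5 exec 'SUB D, B'. After: A=6 B=0 C=-7 D=7 ZF=0 PC=6
Step 7: PC=6 exec 'SUB B, 1'. After: A=6 B=-1 C=-7 D=7 ZF=0 PC=7
Step 8: PC=7 exec 'ADD C, 3'. After: A=6 B=-1 C=-4 D=7 ZF=0 PC=8
Step 9: PC=8 exec 'HALT'. After: A=6 B=-1 C=-4 D=7 ZF=0 PC=8 HALTED

Answer: 6 -1 -4 7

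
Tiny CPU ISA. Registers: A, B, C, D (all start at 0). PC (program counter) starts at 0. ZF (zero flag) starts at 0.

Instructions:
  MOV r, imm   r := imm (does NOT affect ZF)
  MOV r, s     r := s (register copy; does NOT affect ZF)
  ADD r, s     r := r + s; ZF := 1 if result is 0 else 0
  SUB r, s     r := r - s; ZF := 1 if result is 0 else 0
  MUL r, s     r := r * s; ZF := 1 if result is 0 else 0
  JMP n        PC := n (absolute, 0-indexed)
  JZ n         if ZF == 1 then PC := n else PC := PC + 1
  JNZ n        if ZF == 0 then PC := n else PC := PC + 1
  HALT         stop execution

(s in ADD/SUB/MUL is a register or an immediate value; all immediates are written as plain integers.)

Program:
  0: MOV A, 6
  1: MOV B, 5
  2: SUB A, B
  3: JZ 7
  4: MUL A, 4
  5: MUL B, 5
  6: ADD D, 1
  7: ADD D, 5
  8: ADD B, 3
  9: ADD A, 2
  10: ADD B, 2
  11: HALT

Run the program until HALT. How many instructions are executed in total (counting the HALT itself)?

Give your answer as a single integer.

Answer: 12

Derivation:
Step 1: PC=0 exec 'MOV A, 6'. After: A=6 B=0 C=0 D=0 ZF=0 PC=1
Step 2: PC=1 exec 'MOV B, 5'. After: A=6 B=5 C=0 D=0 ZF=0 PC=2
Step 3: PC=2 exec 'SUB A, B'. After: A=1 B=5 C=0 D=0 ZF=0 PC=3
Step 4: PC=3 exec 'JZ 7'. After: A=1 B=5 C=0 D=0 ZF=0 PC=4
Step 5: PC=4 exec 'MUL A, 4'. After: A=4 B=5 C=0 D=0 ZF=0 PC=5
Step 6: PC=5 exec 'MUL B, 5'. After: A=4 B=25 C=0 D=0 ZF=0 PC=6
Step 7: PC=6 exec 'ADD D, 1'. After: A=4 B=25 C=0 D=1 ZF=0 PC=7
Step 8: PC=7 exec 'ADD D, 5'. After: A=4 B=25 C=0 D=6 ZF=0 PC=8
Step 9: PC=8 exec 'ADD B, 3'. After: A=4 B=28 C=0 D=6 ZF=0 PC=9
Step 10: PC=9 exec 'ADD A, 2'. After: A=6 B=28 C=0 D=6 ZF=0 PC=10
Step 11: PC=10 exec 'ADD B, 2'. After: A=6 B=30 C=0 D=6 ZF=0 PC=11
Step 12: PC=11 exec 'HALT'. After: A=6 B=30 C=0 D=6 ZF=0 PC=11 HALTED
Total instructions executed: 12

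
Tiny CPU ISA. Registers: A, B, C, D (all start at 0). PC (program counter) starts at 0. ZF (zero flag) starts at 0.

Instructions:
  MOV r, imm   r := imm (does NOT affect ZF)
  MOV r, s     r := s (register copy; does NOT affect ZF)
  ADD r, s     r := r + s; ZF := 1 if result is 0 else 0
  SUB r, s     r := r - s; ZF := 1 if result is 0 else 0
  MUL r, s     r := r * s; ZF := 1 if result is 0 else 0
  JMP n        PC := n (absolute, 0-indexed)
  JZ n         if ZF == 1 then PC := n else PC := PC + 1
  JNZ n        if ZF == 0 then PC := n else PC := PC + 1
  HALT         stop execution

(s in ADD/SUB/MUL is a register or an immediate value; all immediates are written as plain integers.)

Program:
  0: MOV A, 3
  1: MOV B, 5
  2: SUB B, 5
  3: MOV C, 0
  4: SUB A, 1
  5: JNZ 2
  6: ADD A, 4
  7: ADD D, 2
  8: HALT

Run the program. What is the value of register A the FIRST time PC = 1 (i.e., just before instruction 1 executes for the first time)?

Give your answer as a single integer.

Step 1: PC=0 exec 'MOV A, 3'. After: A=3 B=0 C=0 D=0 ZF=0 PC=1
First time PC=1: A=3

3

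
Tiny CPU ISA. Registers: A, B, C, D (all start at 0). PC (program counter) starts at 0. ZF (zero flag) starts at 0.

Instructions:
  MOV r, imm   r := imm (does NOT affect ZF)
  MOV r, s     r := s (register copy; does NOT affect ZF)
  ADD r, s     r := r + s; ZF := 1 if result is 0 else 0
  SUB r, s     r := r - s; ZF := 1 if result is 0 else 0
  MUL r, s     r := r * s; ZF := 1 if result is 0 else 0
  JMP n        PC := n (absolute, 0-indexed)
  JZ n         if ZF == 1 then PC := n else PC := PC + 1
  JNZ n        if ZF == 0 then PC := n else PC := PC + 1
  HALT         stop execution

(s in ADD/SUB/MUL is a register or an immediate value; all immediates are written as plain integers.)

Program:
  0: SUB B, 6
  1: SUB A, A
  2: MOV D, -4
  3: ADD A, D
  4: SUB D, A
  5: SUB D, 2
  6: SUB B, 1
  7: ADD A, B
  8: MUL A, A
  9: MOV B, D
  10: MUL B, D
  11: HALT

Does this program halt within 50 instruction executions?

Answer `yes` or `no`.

Step 1: PC=0 exec 'SUB B, 6'. After: A=0 B=-6 C=0 D=0 ZF=0 PC=1
Step 2: PC=1 exec 'SUB A, A'. After: A=0 B=-6 C=0 D=0 ZF=1 PC=2
Step 3: PC=2 exec 'MOV D, -4'. After: A=0 B=-6 C=0 D=-4 ZF=1 PC=3
Step 4: PC=3 exec 'ADD A, D'. After: A=-4 B=-6 C=0 D=-4 ZF=0 PC=4
Step 5: PC=4 exec 'SUB D, A'. After: A=-4 B=-6 C=0 D=0 ZF=1 PC=5
Step 6: PC=5 exec 'SUB D, 2'. After: A=-4 B=-6 C=0 D=-2 ZF=0 PC=6
Step 7: PC=6 exec 'SUB B, 1'. After: A=-4 B=-7 C=0 D=-2 ZF=0 PC=7
Step 8: PC=7 exec 'ADD A, B'. After: A=-11 B=-7 C=0 D=-2 ZF=0 PC=8
Step 9: PC=8 exec 'MUL A, A'. After: A=121 B=-7 C=0 D=-2 ZF=0 PC=9
Step 10: PC=9 exec 'MOV B, D'. After: A=121 B=-2 C=0 D=-2 ZF=0 PC=10
Step 11: PC=10 exec 'MUL B, D'. After: A=121 B=4 C=0 D=-2 ZF=0 PC=11
Step 12: PC=11 exec 'HALT'. After: A=121 B=4 C=0 D=-2 ZF=0 PC=11 HALTED

Answer: yes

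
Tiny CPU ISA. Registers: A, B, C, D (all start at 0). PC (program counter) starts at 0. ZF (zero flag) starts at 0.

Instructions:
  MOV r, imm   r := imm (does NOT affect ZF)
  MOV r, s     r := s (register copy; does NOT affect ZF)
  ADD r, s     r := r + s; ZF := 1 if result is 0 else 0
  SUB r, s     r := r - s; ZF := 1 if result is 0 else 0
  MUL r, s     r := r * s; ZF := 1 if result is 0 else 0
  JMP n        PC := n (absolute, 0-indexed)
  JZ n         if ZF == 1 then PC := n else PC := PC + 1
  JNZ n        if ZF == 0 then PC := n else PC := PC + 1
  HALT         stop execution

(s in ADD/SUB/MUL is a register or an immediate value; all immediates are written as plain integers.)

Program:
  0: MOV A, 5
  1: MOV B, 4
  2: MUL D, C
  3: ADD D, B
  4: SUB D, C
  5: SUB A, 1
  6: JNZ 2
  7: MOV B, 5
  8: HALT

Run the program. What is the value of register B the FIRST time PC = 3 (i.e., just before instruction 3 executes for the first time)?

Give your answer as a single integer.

Step 1: PC=0 exec 'MOV A, 5'. After: A=5 B=0 C=0 D=0 ZF=0 PC=1
Step 2: PC=1 exec 'MOV B, 4'. After: A=5 B=4 C=0 D=0 ZF=0 PC=2
Step 3: PC=2 exec 'MUL D, C'. After: A=5 B=4 C=0 D=0 ZF=1 PC=3
First time PC=3: B=4

4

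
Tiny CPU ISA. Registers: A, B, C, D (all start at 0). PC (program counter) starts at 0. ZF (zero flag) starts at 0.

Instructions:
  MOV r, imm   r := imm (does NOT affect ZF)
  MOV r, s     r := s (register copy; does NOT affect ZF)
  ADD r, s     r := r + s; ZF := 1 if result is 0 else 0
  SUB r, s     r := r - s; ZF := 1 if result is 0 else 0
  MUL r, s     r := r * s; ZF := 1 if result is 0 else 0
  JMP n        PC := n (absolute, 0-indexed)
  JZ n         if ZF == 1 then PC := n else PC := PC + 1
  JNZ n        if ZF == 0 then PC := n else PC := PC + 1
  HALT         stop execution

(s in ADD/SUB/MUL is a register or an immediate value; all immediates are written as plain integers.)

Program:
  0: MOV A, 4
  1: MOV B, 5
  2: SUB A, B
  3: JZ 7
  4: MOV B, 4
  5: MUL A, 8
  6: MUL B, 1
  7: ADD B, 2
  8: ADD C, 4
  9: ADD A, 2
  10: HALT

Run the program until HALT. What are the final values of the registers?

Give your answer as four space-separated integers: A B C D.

Step 1: PC=0 exec 'MOV A, 4'. After: A=4 B=0 C=0 D=0 ZF=0 PC=1
Step 2: PC=1 exec 'MOV B, 5'. After: A=4 B=5 C=0 D=0 ZF=0 PC=2
Step 3: PC=2 exec 'SUB A, B'. After: A=-1 B=5 C=0 D=0 ZF=0 PC=3
Step 4: PC=3 exec 'JZ 7'. After: A=-1 B=5 C=0 D=0 ZF=0 PC=4
Step 5: PC=4 exec 'MOV B, 4'. After: A=-1 B=4 C=0 D=0 ZF=0 PC=5
Step 6: PC=5 exec 'MUL A, 8'. After: A=-8 B=4 C=0 D=0 ZF=0 PC=6
Step 7: PC=6 exec 'MUL B, 1'. After: A=-8 B=4 C=0 D=0 ZF=0 PC=7
Step 8: PC=7 exec 'ADD B, 2'. After: A=-8 B=6 C=0 D=0 ZF=0 PC=8
Step 9: PC=8 exec 'ADD C, 4'. After: A=-8 B=6 C=4 D=0 ZF=0 PC=9
Step 10: PC=9 exec 'ADD A, 2'. After: A=-6 B=6 C=4 D=0 ZF=0 PC=10
Step 11: PC=10 exec 'HALT'. After: A=-6 B=6 C=4 D=0 ZF=0 PC=10 HALTED

Answer: -6 6 4 0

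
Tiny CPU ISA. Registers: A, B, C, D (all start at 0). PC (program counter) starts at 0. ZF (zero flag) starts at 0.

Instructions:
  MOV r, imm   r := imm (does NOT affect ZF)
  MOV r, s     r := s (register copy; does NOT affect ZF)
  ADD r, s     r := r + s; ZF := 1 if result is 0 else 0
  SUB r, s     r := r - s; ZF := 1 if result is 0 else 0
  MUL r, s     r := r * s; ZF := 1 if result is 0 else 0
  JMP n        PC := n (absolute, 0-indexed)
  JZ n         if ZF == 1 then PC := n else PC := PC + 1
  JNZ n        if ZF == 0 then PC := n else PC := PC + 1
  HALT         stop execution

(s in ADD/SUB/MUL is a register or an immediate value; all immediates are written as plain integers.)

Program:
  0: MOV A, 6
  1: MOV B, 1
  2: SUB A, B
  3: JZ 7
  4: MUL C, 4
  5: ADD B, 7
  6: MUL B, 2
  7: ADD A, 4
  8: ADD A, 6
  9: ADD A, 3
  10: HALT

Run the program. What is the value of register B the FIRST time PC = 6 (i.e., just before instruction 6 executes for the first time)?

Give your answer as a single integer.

Step 1: PC=0 exec 'MOV A, 6'. After: A=6 B=0 C=0 D=0 ZF=0 PC=1
Step 2: PC=1 exec 'MOV B, 1'. After: A=6 B=1 C=0 D=0 ZF=0 PC=2
Step 3: PC=2 exec 'SUB A, B'. After: A=5 B=1 C=0 D=0 ZF=0 PC=3
Step 4: PC=3 exec 'JZ 7'. After: A=5 B=1 C=0 D=0 ZF=0 PC=4
Step 5: PC=4 exec 'MUL C, 4'. After: A=5 B=1 C=0 D=0 ZF=1 PC=5
Step 6: PC=5 exec 'ADD B, 7'. After: A=5 B=8 C=0 D=0 ZF=0 PC=6
First time PC=6: B=8

8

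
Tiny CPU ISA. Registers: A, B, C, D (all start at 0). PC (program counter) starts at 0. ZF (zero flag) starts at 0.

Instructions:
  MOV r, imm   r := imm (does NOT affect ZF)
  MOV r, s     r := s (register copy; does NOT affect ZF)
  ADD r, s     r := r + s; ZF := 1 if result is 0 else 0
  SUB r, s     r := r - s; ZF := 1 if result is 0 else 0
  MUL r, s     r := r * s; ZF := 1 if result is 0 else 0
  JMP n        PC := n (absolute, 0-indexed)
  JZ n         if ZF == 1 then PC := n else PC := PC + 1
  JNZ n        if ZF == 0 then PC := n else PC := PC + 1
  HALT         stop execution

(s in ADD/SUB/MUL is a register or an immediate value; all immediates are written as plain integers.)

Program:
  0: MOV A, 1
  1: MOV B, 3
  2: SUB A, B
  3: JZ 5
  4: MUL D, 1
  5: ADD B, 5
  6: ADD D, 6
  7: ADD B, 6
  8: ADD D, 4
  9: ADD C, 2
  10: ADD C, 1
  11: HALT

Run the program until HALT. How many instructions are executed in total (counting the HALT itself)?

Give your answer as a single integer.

Step 1: PC=0 exec 'MOV A, 1'. After: A=1 B=0 C=0 D=0 ZF=0 PC=1
Step 2: PC=1 exec 'MOV B, 3'. After: A=1 B=3 C=0 D=0 ZF=0 PC=2
Step 3: PC=2 exec 'SUB A, B'. After: A=-2 B=3 C=0 D=0 ZF=0 PC=3
Step 4: PC=3 exec 'JZ 5'. After: A=-2 B=3 C=0 D=0 ZF=0 PC=4
Step 5: PC=4 exec 'MUL D, 1'. After: A=-2 B=3 C=0 D=0 ZF=1 PC=5
Step 6: PC=5 exec 'ADD B, 5'. After: A=-2 B=8 C=0 D=0 ZF=0 PC=6
Step 7: PC=6 exec 'ADD D, 6'. After: A=-2 B=8 C=0 D=6 ZF=0 PC=7
Step 8: PC=7 exec 'ADD B, 6'. After: A=-2 B=14 C=0 D=6 ZF=0 PC=8
Step 9: PC=8 exec 'ADD D, 4'. After: A=-2 B=14 C=0 D=10 ZF=0 PC=9
Step 10: PC=9 exec 'ADD C, 2'. After: A=-2 B=14 C=2 D=10 ZF=0 PC=10
Step 11: PC=10 exec 'ADD C, 1'. After: A=-2 B=14 C=3 D=10 ZF=0 PC=11
Step 12: PC=11 exec 'HALT'. After: A=-2 B=14 C=3 D=10 ZF=0 PC=11 HALTED
Total instructions executed: 12

Answer: 12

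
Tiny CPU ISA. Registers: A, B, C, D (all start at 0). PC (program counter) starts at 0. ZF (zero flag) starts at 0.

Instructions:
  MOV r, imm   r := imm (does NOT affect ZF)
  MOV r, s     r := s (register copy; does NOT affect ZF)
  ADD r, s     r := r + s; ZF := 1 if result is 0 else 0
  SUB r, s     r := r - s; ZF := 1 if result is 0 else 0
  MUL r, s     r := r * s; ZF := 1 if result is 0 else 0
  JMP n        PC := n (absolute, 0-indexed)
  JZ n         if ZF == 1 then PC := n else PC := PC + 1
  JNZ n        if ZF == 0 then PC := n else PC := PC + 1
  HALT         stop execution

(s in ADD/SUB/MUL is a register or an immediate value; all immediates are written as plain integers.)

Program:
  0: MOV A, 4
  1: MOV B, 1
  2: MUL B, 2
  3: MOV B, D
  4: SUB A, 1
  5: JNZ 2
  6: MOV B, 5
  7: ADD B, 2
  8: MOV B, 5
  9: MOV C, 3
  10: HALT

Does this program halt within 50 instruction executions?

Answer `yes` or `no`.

Step 1: PC=0 exec 'MOV A, 4'. After: A=4 B=0 C=0 D=0 ZF=0 PC=1
Step 2: PC=1 exec 'MOV B, 1'. After: A=4 B=1 C=0 D=0 ZF=0 PC=2
Step 3: PC=2 exec 'MUL B, 2'. After: A=4 B=2 C=0 D=0 ZF=0 PC=3
Step 4: PC=3 exec 'MOV B, D'. After: A=4 B=0 C=0 D=0 ZF=0 PC=4
Step 5: PC=4 exec 'SUB A, 1'. After: A=3 B=0 C=0 D=0 ZF=0 PC=5
Step 6: PC=5 exec 'JNZ 2'. After: A=3 B=0 C=0 D=0 ZF=0 PC=2
Step 7: PC=2 exec 'MUL B, 2'. After: A=3 B=0 C=0 D=0 ZF=1 PC=3
Step 8: PC=3 exec 'MOV B, D'. After: A=3 B=0 C=0 D=0 ZF=1 PC=4
Step 9: PC=4 exec 'SUB A, 1'. After: A=2 B=0 C=0 D=0 ZF=0 PC=5
Step 10: PC=5 exec 'JNZ 2'. After: A=2 B=0 C=0 D=0 ZF=0 PC=2
Step 11: PC=2 exec 'MUL B, 2'. After: A=2 B=0 C=0 D=0 ZF=1 PC=3
Step 12: PC=3 exec 'MOV B, D'. After: A=2 B=0 C=0 D=0 ZF=1 PC=4
Step 13: PC=4 exec 'SUB A, 1'. After: A=1 B=0 C=0 D=0 ZF=0 PC=5
Step 14: PC=5 exec 'JNZ 2'. After: A=1 B=0 C=0 D=0 ZF=0 PC=2
Step 15: PC=2 exec 'MUL B, 2'. After: A=1 B=0 C=0 D=0 ZF=1 PC=3
Step 16: PC=3 exec 'MOV B, D'. After: A=1 B=0 C=0 D=0 ZF=1 PC=4
Step 17: PC=4 exec 'SUB A, 1'. After: A=0 B=0 C=0 D=0 ZF=1 PC=5
Step 18: PC=5 exec 'JNZ 2'. After: A=0 B=0 C=0 D=0 ZF=1 PC=6
Step 19: PC=6 exec 'MOV B, 5'. After: A=0 B=5 C=0 D=0 ZF=1 PC=7
Step 20: PC=7 exec 'ADD B, 2'. After: A=0 B=7 C=0 D=0 ZF=0 PC=8
Step 21: PC=8 exec 'MOV B, 5'. After: A=0 B=5 C=0 D=0 ZF=0 PC=9
Step 22: PC=9 exec 'MOV C, 3'. After: A=0 B=5 C=3 D=0 ZF=0 PC=10
Step 23: PC=10 exec 'HALT'. After: A=0 B=5 C=3 D=0 ZF=0 PC=10 HALTED

Answer: yes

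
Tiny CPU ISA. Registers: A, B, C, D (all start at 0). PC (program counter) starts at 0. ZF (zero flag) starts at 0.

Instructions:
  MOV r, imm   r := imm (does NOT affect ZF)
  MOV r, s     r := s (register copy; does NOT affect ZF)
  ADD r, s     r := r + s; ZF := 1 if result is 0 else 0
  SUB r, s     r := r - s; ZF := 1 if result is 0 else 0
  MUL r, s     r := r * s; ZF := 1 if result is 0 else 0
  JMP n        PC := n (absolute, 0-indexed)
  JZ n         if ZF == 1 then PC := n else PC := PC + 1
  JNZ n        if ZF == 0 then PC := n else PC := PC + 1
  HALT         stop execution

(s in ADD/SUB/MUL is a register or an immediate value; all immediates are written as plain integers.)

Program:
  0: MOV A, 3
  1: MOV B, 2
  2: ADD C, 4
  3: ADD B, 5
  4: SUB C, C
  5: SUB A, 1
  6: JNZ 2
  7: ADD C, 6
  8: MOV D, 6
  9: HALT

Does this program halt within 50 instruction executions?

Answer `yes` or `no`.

Answer: yes

Derivation:
Step 1: PC=0 exec 'MOV A, 3'. After: A=3 B=0 C=0 D=0 ZF=0 PC=1
Step 2: PC=1 exec 'MOV B, 2'. After: A=3 B=2 C=0 D=0 ZF=0 PC=2
Step 3: PC=2 exec 'ADD C, 4'. After: A=3 B=2 C=4 D=0 ZF=0 PC=3
Step 4: PC=3 exec 'ADD B, 5'. After: A=3 B=7 C=4 D=0 ZF=0 PC=4
Step 5: PC=4 exec 'SUB C, C'. After: A=3 B=7 C=0 D=0 ZF=1 PC=5
Step 6: PC=5 exec 'SUB A, 1'. After: A=2 B=7 C=0 D=0 ZF=0 PC=6
Step 7: PC=6 exec 'JNZ 2'. After: A=2 B=7 C=0 D=0 ZF=0 PC=2
Step 8: PC=2 exec 'ADD C, 4'. After: A=2 B=7 C=4 D=0 ZF=0 PC=3
Step 9: PC=3 exec 'ADD B, 5'. After: A=2 B=12 C=4 D=0 ZF=0 PC=4
Step 10: PC=4 exec 'SUB C, C'. After: A=2 B=12 C=0 D=0 ZF=1 PC=5
Step 11: PC=5 exec 'SUB A, 1'. After: A=1 B=12 C=0 D=0 ZF=0 PC=6
Step 12: PC=6 exec 'JNZ 2'. After: A=1 B=12 C=0 D=0 ZF=0 PC=2
Step 13: PC=2 exec 'ADD C, 4'. After: A=1 B=12 C=4 D=0 ZF=0 PC=3
Step 14: PC=3 exec 'ADD B, 5'. After: A=1 B=17 C=4 D=0 ZF=0 PC=4
Step 15: PC=4 exec 'SUB C, C'. After: A=1 B=17 C=0 D=0 ZF=1 PC=5
Step 16: PC=5 exec 'SUB A, 1'. After: A=0 B=17 C=0 D=0 ZF=1 PC=6
Step 17: PC=6 exec 'JNZ 2'. After: A=0 B=17 C=0 D=0 ZF=1 PC=7
Step 18: PC=7 exec 'ADD C, 6'. After: A=0 B=17 C=6 D=0 ZF=0 PC=8
Step 19: PC=8 exec 'MOV D, 6'. After: A=0 B=17 C=6 D=6 ZF=0 PC=9
Step 20: PC=9 exec 'HALT'. After: A=0 B=17 C=6 D=6 ZF=0 PC=9 HALTED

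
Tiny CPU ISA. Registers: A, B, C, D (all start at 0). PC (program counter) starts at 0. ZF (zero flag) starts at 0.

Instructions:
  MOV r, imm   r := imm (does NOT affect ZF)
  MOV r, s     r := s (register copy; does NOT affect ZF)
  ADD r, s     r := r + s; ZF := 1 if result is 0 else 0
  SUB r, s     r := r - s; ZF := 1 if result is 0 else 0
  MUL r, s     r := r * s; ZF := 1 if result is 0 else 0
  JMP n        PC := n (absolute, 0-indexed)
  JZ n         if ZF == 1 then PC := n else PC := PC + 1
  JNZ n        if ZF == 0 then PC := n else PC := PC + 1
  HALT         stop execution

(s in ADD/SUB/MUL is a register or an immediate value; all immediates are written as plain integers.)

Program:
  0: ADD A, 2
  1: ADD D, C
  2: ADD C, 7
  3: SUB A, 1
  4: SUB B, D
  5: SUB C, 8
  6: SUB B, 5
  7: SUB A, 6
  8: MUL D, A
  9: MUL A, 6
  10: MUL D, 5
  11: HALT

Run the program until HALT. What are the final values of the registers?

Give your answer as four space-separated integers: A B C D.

Answer: -30 -5 -1 0

Derivation:
Step 1: PC=0 exec 'ADD A, 2'. After: A=2 B=0 C=0 D=0 ZF=0 PC=1
Step 2: PC=1 exec 'ADD D, C'. After: A=2 B=0 C=0 D=0 ZF=1 PC=2
Step 3: PC=2 exec 'ADD C, 7'. After: A=2 B=0 C=7 D=0 ZF=0 PC=3
Step 4: PC=3 exec 'SUB A, 1'. After: A=1 B=0 C=7 D=0 ZF=0 PC=4
Step 5: PC=4 exec 'SUB B, D'. After: A=1 B=0 C=7 D=0 ZF=1 PC=5
Step 6: PC=5 exec 'SUB C, 8'. After: A=1 B=0 C=-1 D=0 ZF=0 PC=6
Step 7: PC=6 exec 'SUB B, 5'. After: A=1 B=-5 C=-1 D=0 ZF=0 PC=7
Step 8: PC=7 exec 'SUB A, 6'. After: A=-5 B=-5 C=-1 D=0 ZF=0 PC=8
Step 9: PC=8 exec 'MUL D, A'. After: A=-5 B=-5 C=-1 D=0 ZF=1 PC=9
Step 10: PC=9 exec 'MUL A, 6'. After: A=-30 B=-5 C=-1 D=0 ZF=0 PC=10
Step 11: PC=10 exec 'MUL D, 5'. After: A=-30 B=-5 C=-1 D=0 ZF=1 PC=11
Step 12: PC=11 exec 'HALT'. After: A=-30 B=-5 C=-1 D=0 ZF=1 PC=11 HALTED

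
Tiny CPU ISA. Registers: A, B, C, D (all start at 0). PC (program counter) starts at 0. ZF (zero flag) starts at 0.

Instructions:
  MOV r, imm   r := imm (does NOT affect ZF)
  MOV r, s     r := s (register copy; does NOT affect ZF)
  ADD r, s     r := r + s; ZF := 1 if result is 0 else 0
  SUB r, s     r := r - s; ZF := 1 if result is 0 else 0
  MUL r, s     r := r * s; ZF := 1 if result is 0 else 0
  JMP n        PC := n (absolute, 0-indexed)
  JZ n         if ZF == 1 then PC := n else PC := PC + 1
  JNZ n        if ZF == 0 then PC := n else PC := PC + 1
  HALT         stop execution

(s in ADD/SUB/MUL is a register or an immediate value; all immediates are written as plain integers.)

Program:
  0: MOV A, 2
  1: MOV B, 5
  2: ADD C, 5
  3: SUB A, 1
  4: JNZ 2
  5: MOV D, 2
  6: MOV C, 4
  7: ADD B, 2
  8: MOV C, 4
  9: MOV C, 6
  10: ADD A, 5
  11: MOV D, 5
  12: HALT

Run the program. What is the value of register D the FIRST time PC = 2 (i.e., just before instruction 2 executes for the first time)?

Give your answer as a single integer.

Step 1: PC=0 exec 'MOV A, 2'. After: A=2 B=0 C=0 D=0 ZF=0 PC=1
Step 2: PC=1 exec 'MOV B, 5'. After: A=2 B=5 C=0 D=0 ZF=0 PC=2
First time PC=2: D=0

0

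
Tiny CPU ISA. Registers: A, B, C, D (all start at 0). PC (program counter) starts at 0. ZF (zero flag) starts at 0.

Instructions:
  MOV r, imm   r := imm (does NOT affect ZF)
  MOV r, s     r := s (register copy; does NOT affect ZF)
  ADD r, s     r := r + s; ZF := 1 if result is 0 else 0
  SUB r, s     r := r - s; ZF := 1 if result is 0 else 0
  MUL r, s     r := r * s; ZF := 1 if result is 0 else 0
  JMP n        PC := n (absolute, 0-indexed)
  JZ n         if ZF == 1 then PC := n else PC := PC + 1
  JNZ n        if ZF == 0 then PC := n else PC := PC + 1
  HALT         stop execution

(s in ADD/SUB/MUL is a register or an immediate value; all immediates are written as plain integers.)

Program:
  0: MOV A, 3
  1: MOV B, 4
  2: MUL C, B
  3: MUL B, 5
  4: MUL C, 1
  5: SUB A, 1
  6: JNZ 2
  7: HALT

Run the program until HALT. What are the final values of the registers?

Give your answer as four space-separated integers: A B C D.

Step 1: PC=0 exec 'MOV A, 3'. After: A=3 B=0 C=0 D=0 ZF=0 PC=1
Step 2: PC=1 exec 'MOV B, 4'. After: A=3 B=4 C=0 D=0 ZF=0 PC=2
Step 3: PC=2 exec 'MUL C, B'. After: A=3 B=4 C=0 D=0 ZF=1 PC=3
Step 4: PC=3 exec 'MUL B, 5'. After: A=3 B=20 C=0 D=0 ZF=0 PC=4
Step 5: PC=4 exec 'MUL C, 1'. After: A=3 B=20 C=0 D=0 ZF=1 PC=5
Step 6: PC=5 exec 'SUB A, 1'. After: A=2 B=20 C=0 D=0 ZF=0 PC=6
Step 7: PC=6 exec 'JNZ 2'. After: A=2 B=20 C=0 D=0 ZF=0 PC=2
Step 8: PC=2 exec 'MUL C, B'. After: A=2 B=20 C=0 D=0 ZF=1 PC=3
Step 9: PC=3 exec 'MUL B, 5'. After: A=2 B=100 C=0 D=0 ZF=0 PC=4
Step 10: PC=4 exec 'MUL C, 1'. After: A=2 B=100 C=0 D=0 ZF=1 PC=5
Step 11: PC=5 exec 'SUB A, 1'. After: A=1 B=100 C=0 D=0 ZF=0 PC=6
Step 12: PC=6 exec 'JNZ 2'. After: A=1 B=100 C=0 D=0 ZF=0 PC=2
Step 13: PC=2 exec 'MUL C, B'. After: A=1 B=100 C=0 D=0 ZF=1 PC=3
Step 14: PC=3 exec 'MUL B, 5'. After: A=1 B=500 C=0 D=0 ZF=0 PC=4
Step 15: PC=4 exec 'MUL C, 1'. After: A=1 B=500 C=0 D=0 ZF=1 PC=5
Step 16: PC=5 exec 'SUB A, 1'. After: A=0 B=500 C=0 D=0 ZF=1 PC=6
Step 17: PC=6 exec 'JNZ 2'. After: A=0 B=500 C=0 D=0 ZF=1 PC=7
Step 18: PC=7 exec 'HALT'. After: A=0 B=500 C=0 D=0 ZF=1 PC=7 HALTED

Answer: 0 500 0 0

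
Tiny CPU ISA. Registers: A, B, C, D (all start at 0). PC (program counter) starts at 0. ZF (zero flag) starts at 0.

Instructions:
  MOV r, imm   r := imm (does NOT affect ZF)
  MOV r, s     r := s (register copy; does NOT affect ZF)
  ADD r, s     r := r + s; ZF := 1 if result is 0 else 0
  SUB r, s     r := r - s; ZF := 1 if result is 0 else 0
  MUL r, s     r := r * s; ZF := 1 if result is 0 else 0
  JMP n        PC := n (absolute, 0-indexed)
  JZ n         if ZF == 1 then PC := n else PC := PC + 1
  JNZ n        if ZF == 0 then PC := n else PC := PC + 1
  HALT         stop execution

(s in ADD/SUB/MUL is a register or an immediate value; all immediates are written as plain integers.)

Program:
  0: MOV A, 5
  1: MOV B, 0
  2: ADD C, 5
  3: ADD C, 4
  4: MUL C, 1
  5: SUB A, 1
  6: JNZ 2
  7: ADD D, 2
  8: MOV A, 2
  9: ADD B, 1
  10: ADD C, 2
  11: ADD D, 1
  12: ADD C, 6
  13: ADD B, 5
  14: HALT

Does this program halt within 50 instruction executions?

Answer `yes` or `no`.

Step 1: PC=0 exec 'MOV A, 5'. After: A=5 B=0 C=0 D=0 ZF=0 PC=1
Step 2: PC=1 exec 'MOV B, 0'. After: A=5 B=0 C=0 D=0 ZF=0 PC=2
Step 3: PC=2 exec 'ADD C, 5'. After: A=5 B=0 C=5 D=0 ZF=0 PC=3
Step 4: PC=3 exec 'ADD C, 4'. After: A=5 B=0 C=9 D=0 ZF=0 PC=4
Step 5: PC=4 exec 'MUL C, 1'. After: A=5 B=0 C=9 D=0 ZF=0 PC=5
Step 6: PC=5 exec 'SUB A, 1'. After: A=4 B=0 C=9 D=0 ZF=0 PC=6
Step 7: PC=6 exec 'JNZ 2'. After: A=4 B=0 C=9 D=0 ZF=0 PC=2
Step 8: PC=2 exec 'ADD C, 5'. After: A=4 B=0 C=14 D=0 ZF=0 PC=3
Step 9: PC=3 exec 'ADD C, 4'. After: A=4 B=0 C=18 D=0 ZF=0 PC=4
Step 10: PC=4 exec 'MUL C, 1'. After: A=4 B=0 C=18 D=0 ZF=0 PC=5
Step 11: PC=5 exec 'SUB A, 1'. After: A=3 B=0 C=18 D=0 ZF=0 PC=6
Step 12: PC=6 exec 'JNZ 2'. After: A=3 B=0 C=18 D=0 ZF=0 PC=2
Step 13: PC=2 exec 'ADD C, 5'. After: A=3 B=0 C=23 D=0 ZF=0 PC=3
Step 14: PC=3 exec 'ADD C, 4'. After: A=3 B=0 C=27 D=0 ZF=0 PC=4
Step 15: PC=4 exec 'MUL C, 1'. After: A=3 B=0 C=27 D=0 ZF=0 PC=5
Step 16: PC=5 exec 'SUB A, 1'. After: A=2 B=0 C=27 D=0 ZF=0 PC=6
Step 17: PC=6 exec 'JNZ 2'. After: A=2 B=0 C=27 D=0 ZF=0 PC=2
Step 18: PC=2 exec 'ADD C, 5'. After: A=2 B=0 C=32 D=0 ZF=0 PC=3
Step 19: PC=3 exec 'ADD C, 4'. After: A=2 B=0 C=36 D=0 ZF=0 PC=4
Step 20: PC=4 exec 'MUL C, 1'. After: A=2 B=0 C=36 D=0 ZF=0 PC=5
Step 21: PC=5 exec 'SUB A, 1'. After: A=1 B=0 C=36 D=0 ZF=0 PC=6
Step 22: PC=6 exec 'JNZ 2'. After: A=1 B=0 C=36 D=0 ZF=0 PC=2
Step 23: PC=2 exec 'ADD C, 5'. After: A=1 B=0 C=41 D=0 ZF=0 PC=3
Step 24: PC=3 exec 'ADD C, 4'. After: A=1 B=0 C=45 D=0 ZF=0 PC=4
Step 25: PC=4 exec 'MUL C, 1'. After: A=1 B=0 C=45 D=0 ZF=0 PC=5
Step 26: PC=5 exec 'SUB A, 1'. After: A=0 B=0 C=45 D=0 ZF=1 PC=6
Step 27: PC=6 exec 'JNZ 2'. After: A=0 B=0 C=45 D=0 ZF=1 PC=7
Step 28: PC=7 exec 'ADD D, 2'. After: A=0 B=0 C=45 D=2 ZF=0 PC=8
Step 29: PC=8 exec 'MOV A, 2'. After: A=2 B=0 C=45 D=2 ZF=0 PC=9
Step 30: PC=9 exec 'ADD B, 1'. After: A=2 B=1 C=45 D=2 ZF=0 PC=10
Step 31: PC=10 exec 'ADD C, 2'. After: A=2 B=1 C=47 D=2 ZF=0 PC=11
Step 32: PC=11 exec 'ADD D, 1'. After: A=2 B=1 C=47 D=3 ZF=0 PC=12
Step 33: PC=12 exec 'ADD C, 6'. After: A=2 B=1 C=53 D=3 ZF=0 PC=13
Step 34: PC=13 exec 'ADD B, 5'. After: A=2 B=6 C=53 D=3 ZF=0 PC=14
Step 35: PC=14 exec 'HALT'. After: A=2 B=6 C=53 D=3 ZF=0 PC=14 HALTED

Answer: yes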